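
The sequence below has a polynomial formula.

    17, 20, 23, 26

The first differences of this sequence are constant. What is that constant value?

3

First differences: 3, 3, 3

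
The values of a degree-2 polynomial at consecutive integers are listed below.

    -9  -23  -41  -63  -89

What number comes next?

-119

D1: -14, -18, -22, -26
D2: -4, -4, -4
Second differences constant at -4.
-26 − 4 = -30;  -89 − 30 = -119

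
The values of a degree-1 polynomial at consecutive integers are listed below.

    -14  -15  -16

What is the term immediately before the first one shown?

-13

D1: -1, -1
The first differences are constant at -1.
Work back: -14 + 1 = -13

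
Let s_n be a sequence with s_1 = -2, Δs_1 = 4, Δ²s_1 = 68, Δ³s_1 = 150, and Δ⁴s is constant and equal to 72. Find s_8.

9224

Build the table forward from the leading diagonal:
Fourth differences: 72, 72, 72, 72, 72, 72, 72, 72
Third differences: 150, 222, 294, 366, 438, 510, 582, 654
Second differences: 68, 218, 440, 734, 1100, 1538, 2048, 2630
First differences: 4, 72, 290, 730, 1464, 2564, 4102, 6150
s: -2, 2, 74, 364, 1094, 2558, 5122, 9224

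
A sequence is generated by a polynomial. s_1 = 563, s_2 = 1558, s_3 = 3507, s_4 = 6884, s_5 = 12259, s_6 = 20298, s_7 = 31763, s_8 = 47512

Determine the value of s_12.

173868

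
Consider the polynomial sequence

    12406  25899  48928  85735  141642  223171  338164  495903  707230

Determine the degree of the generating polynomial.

5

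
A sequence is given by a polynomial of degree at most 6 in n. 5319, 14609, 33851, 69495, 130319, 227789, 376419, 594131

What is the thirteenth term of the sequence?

3630111

9290  19242  35644  60824  97470  148630  217712
9952  16402  25180  36646  51160  69082
6450  8778  11466  14514  17922
2328  2688  3048  3408
360  360  360
Constant fifth difference = 360, so extend:
3408 + 360 = 3768;  17922 + 3768 = 21690;  69082 + 21690 = 90772;  217712 + 90772 = 308484;  594131 + 308484 = 902615
3768 + 360 = 4128;  21690 + 4128 = 25818;  90772 + 25818 = 116590;  308484 + 116590 = 425074;  902615 + 425074 = 1327689
4128 + 360 = 4488;  25818 + 4488 = 30306;  116590 + 30306 = 146896;  425074 + 146896 = 571970;  1327689 + 571970 = 1899659
4488 + 360 = 4848;  30306 + 4848 = 35154;  146896 + 35154 = 182050;  571970 + 182050 = 754020;  1899659 + 754020 = 2653679
4848 + 360 = 5208;  35154 + 5208 = 40362;  182050 + 40362 = 222412;  754020 + 222412 = 976432;  2653679 + 976432 = 3630111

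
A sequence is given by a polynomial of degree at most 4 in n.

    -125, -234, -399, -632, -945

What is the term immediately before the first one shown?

D1: -109, -165, -233, -313
D2: -56, -68, -80
D3: -12, -12
The third differences are constant at -12.
Work back: -56 + 12 = -44;  -109 + 44 = -65;  -125 + 65 = -60

-60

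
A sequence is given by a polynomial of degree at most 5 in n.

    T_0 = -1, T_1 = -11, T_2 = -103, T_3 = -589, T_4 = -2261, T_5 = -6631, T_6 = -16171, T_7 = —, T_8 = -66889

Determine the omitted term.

-34553

Using the first 7 terms:
Δ: -10, -92, -486, -1672, -4370, -9540
Δ²: -82, -394, -1186, -2698, -5170
Δ³: -312, -792, -1512, -2472
Δ⁴: -480, -720, -960
Δ⁵: -240, -240
Constant fifth difference = -240.
Extend forward: -960 − 240 = -1200;  -2472 − 1200 = -3672;  -5170 − 3672 = -8842;  -9540 − 8842 = -18382;  -16171 − 18382 = -34553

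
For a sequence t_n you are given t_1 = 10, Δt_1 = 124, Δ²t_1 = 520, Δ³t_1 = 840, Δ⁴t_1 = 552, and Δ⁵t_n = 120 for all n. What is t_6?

17110

Build the table forward from the leading diagonal:
D5: 120  120  120  120  120  120
D4: 552  672  792  912  1032  1152
D3: 840  1392  2064  2856  3768  4800
D2: 520  1360  2752  4816  7672  11440
D1: 124  644  2004  4756  9572  17244
t: 10  134  778  2782  7538  17110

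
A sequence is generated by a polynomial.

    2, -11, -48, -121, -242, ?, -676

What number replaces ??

-423

Using the first 5 terms:
D1: -13  -37  -73  -121
D2: -24  -36  -48
D3: -12  -12
Constant third difference = -12.
Extend forward: -48 − 12 = -60;  -121 − 60 = -181;  -242 − 181 = -423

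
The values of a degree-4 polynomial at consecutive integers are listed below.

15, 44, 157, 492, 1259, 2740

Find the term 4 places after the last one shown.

First differences: 29 , 113 , 335 , 767 , 1481
Second differences: 84 , 222 , 432 , 714
Third differences: 138 , 210 , 282
Fourth differences: 72 , 72
Fourth differences constant at 72.
282 + 72 = 354;  714 + 354 = 1068;  1481 + 1068 = 2549;  2740 + 2549 = 5289
354 + 72 = 426;  1068 + 426 = 1494;  2549 + 1494 = 4043;  5289 + 4043 = 9332
426 + 72 = 498;  1494 + 498 = 1992;  4043 + 1992 = 6035;  9332 + 6035 = 15367
498 + 72 = 570;  1992 + 570 = 2562;  6035 + 2562 = 8597;  15367 + 8597 = 23964

23964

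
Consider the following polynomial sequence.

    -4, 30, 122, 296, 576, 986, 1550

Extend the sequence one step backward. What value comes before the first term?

Δ: 34, 92, 174, 280, 410, 564
Δ²: 58, 82, 106, 130, 154
Δ³: 24, 24, 24, 24
The third differences are constant at 24.
Work back: 58 − 24 = 34;  34 − 34 = 0;  -4 + 0 = -4

-4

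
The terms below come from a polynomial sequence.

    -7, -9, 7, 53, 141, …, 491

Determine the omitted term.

Using the first 5 terms:
First differences: -2, 16, 46, 88
Second differences: 18, 30, 42
Third differences: 12, 12
Constant third difference = 12.
Extend forward: 42 + 12 = 54;  88 + 54 = 142;  141 + 142 = 283

283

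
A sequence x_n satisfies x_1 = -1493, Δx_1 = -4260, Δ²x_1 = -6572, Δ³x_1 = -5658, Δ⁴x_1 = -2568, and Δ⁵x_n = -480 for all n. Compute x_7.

Build the table forward from the leading diagonal:
Δ⁵: -480  -480  -480  -480  -480  -480  -480
Δ⁴: -2568  -3048  -3528  -4008  -4488  -4968  -5448
Δ³: -5658  -8226  -11274  -14802  -18810  -23298  -28266
Δ²: -6572  -12230  -20456  -31730  -46532  -65342  -88640
Δ: -4260  -10832  -23062  -43518  -75248  -121780  -187122
x: -1493  -5753  -16585  -39647  -83165  -158413  -280193

-280193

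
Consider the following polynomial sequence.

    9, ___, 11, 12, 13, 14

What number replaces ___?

10

Using the last 4 terms:
1  1  1
Constant first difference = 1.
Extend backward: 11 − 1 = 10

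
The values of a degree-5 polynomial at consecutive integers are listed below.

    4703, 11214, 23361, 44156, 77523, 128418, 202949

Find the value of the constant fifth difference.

120

Δ: 6511, 12147, 20795, 33367, 50895, 74531
Δ²: 5636, 8648, 12572, 17528, 23636
Δ³: 3012, 3924, 4956, 6108
Δ⁴: 912, 1032, 1152
Δ⁵: 120, 120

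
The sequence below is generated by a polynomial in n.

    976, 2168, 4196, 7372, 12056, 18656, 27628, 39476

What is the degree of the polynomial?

4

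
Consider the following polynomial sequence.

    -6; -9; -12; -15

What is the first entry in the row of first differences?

D1: -3, -3, -3

-3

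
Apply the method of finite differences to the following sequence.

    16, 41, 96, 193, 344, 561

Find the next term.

856

Δ: 25  55  97  151  217
Δ²: 30  42  54  66
Δ³: 12  12  12
The third differences are constant (12).
66 + 12 = 78;  217 + 78 = 295;  561 + 295 = 856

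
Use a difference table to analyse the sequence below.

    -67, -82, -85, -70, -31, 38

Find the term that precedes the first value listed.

-46

-15  -3  15  39  69
12  18  24  30
6  6  6
The third differences are constant at 6.
Work back: 12 − 6 = 6;  -15 − 6 = -21;  -67 + 21 = -46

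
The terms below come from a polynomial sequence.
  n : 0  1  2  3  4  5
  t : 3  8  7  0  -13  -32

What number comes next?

-57

First differences: 5  -1  -7  -13  -19
Second differences: -6  -6  -6  -6
Second differences constant at -6.
-19 − 6 = -25;  -32 − 25 = -57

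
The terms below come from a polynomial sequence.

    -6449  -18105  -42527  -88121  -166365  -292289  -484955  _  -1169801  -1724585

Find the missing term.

-767937

Using the first 7 terms:
-11656  -24422  -45594  -78244  -125924  -192666
-12766  -21172  -32650  -47680  -66742
-8406  -11478  -15030  -19062
-3072  -3552  -4032
-480  -480
Constant fifth difference = -480.
Extend forward: -4032 − 480 = -4512;  -19062 − 4512 = -23574;  -66742 − 23574 = -90316;  -192666 − 90316 = -282982;  -484955 − 282982 = -767937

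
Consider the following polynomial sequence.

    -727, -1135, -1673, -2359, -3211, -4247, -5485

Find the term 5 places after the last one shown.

-15335

-408, -538, -686, -852, -1036, -1238
-130, -148, -166, -184, -202
-18, -18, -18, -18
Constant third difference = -18, so extend:
-202 − 18 = -220;  -1238 − 220 = -1458;  -5485 − 1458 = -6943
-220 − 18 = -238;  -1458 − 238 = -1696;  -6943 − 1696 = -8639
-238 − 18 = -256;  -1696 − 256 = -1952;  -8639 − 1952 = -10591
-256 − 18 = -274;  -1952 − 274 = -2226;  -10591 − 2226 = -12817
-274 − 18 = -292;  -2226 − 292 = -2518;  -12817 − 2518 = -15335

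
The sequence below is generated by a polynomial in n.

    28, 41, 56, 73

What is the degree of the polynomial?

2

First differences: 13, 15, 17
Second differences: 2, 2
The second differences are constant, so the polynomial has degree 2.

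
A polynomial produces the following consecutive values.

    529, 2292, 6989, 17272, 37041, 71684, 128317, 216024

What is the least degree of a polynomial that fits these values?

5

D1: 1763, 4697, 10283, 19769, 34643, 56633, 87707
D2: 2934, 5586, 9486, 14874, 21990, 31074
D3: 2652, 3900, 5388, 7116, 9084
D4: 1248, 1488, 1728, 1968
D5: 240, 240, 240
The fifth differences are constant, so the polynomial has degree 5.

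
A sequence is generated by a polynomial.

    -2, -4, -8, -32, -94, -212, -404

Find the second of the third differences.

Δ: -2, -4, -24, -62, -118, -192
Δ²: -2, -20, -38, -56, -74
Δ³: -18, -18, -18, -18

-18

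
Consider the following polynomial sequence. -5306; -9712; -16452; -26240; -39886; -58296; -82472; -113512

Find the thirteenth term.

-416822

-4406 , -6740 , -9788 , -13646 , -18410 , -24176 , -31040
-2334 , -3048 , -3858 , -4764 , -5766 , -6864
-714 , -810 , -906 , -1002 , -1098
-96 , -96 , -96 , -96
Constant fourth difference = -96, so extend:
-1098 − 96 = -1194;  -6864 − 1194 = -8058;  -31040 − 8058 = -39098;  -113512 − 39098 = -152610
-1194 − 96 = -1290;  -8058 − 1290 = -9348;  -39098 − 9348 = -48446;  -152610 − 48446 = -201056
-1290 − 96 = -1386;  -9348 − 1386 = -10734;  -48446 − 10734 = -59180;  -201056 − 59180 = -260236
-1386 − 96 = -1482;  -10734 − 1482 = -12216;  -59180 − 12216 = -71396;  -260236 − 71396 = -331632
-1482 − 96 = -1578;  -12216 − 1578 = -13794;  -71396 − 13794 = -85190;  -331632 − 85190 = -416822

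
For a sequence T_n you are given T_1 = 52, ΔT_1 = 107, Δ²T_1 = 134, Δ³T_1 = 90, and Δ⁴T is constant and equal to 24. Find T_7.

4864

Build the table forward from the leading diagonal:
Δ⁴: 24, 24, 24, 24, 24, 24, 24
Δ³: 90, 114, 138, 162, 186, 210, 234
Δ²: 134, 224, 338, 476, 638, 824, 1034
Δ: 107, 241, 465, 803, 1279, 1917, 2741
T: 52, 159, 400, 865, 1668, 2947, 4864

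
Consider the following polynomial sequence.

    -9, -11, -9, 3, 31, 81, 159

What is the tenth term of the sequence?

621

Δ: -2 , 2 , 12 , 28 , 50 , 78
Δ²: 4 , 10 , 16 , 22 , 28
Δ³: 6 , 6 , 6 , 6
Third differences constant at 6.
28 + 6 = 34;  78 + 34 = 112;  159 + 112 = 271
34 + 6 = 40;  112 + 40 = 152;  271 + 152 = 423
40 + 6 = 46;  152 + 46 = 198;  423 + 198 = 621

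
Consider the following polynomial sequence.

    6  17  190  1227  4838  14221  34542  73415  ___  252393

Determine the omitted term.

141382

Using the first 8 terms:
First differences: 11, 173, 1037, 3611, 9383, 20321, 38873
Second differences: 162, 864, 2574, 5772, 10938, 18552
Third differences: 702, 1710, 3198, 5166, 7614
Fourth differences: 1008, 1488, 1968, 2448
Fifth differences: 480, 480, 480
Constant fifth difference = 480.
Extend forward: 2448 + 480 = 2928;  7614 + 2928 = 10542;  18552 + 10542 = 29094;  38873 + 29094 = 67967;  73415 + 67967 = 141382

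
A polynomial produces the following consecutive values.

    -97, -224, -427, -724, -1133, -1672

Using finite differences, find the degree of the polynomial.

3

-127, -203, -297, -409, -539
-76, -94, -112, -130
-18, -18, -18
The third differences are constant, so the polynomial has degree 3.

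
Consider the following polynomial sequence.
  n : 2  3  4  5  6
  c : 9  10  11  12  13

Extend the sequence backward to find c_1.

8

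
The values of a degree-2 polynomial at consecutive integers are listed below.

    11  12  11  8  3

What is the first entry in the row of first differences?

D1: 1, -1, -3, -5
D2: -2, -2, -2

1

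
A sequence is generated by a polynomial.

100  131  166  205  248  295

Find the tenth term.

First differences: 31 , 35 , 39 , 43 , 47
Second differences: 4 , 4 , 4 , 4
Second differences constant at 4.
47 + 4 = 51;  295 + 51 = 346
51 + 4 = 55;  346 + 55 = 401
55 + 4 = 59;  401 + 59 = 460
59 + 4 = 63;  460 + 63 = 523

523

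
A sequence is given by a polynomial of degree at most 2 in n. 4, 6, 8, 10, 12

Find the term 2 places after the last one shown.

2, 2, 2, 2
The first differences are constant (2).
12 + 2 = 14
14 + 2 = 16

16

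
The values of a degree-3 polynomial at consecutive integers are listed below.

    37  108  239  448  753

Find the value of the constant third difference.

First differences: 71, 131, 209, 305
Second differences: 60, 78, 96
Third differences: 18, 18

18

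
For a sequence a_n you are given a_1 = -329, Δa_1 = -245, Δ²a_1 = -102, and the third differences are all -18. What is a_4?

-1388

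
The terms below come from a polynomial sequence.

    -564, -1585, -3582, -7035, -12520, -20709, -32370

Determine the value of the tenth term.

D1: -1021, -1997, -3453, -5485, -8189, -11661
D2: -976, -1456, -2032, -2704, -3472
D3: -480, -576, -672, -768
D4: -96, -96, -96
Fourth differences constant at -96.
-768 − 96 = -864;  -3472 − 864 = -4336;  -11661 − 4336 = -15997;  -32370 − 15997 = -48367
-864 − 96 = -960;  -4336 − 960 = -5296;  -15997 − 5296 = -21293;  -48367 − 21293 = -69660
-960 − 96 = -1056;  -5296 − 1056 = -6352;  -21293 − 6352 = -27645;  -69660 − 27645 = -97305

-97305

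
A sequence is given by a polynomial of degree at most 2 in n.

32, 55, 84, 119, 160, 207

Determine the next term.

D1: 23  29  35  41  47
D2: 6  6  6  6
The second differences are constant (6).
47 + 6 = 53;  207 + 53 = 260

260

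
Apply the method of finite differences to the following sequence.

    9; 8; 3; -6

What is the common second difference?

-4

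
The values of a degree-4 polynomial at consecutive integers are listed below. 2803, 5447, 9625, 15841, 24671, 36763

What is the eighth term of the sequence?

73685

D1: 2644 , 4178 , 6216 , 8830 , 12092
D2: 1534 , 2038 , 2614 , 3262
D3: 504 , 576 , 648
D4: 72 , 72
Constant fourth difference = 72, so extend:
648 + 72 = 720;  3262 + 720 = 3982;  12092 + 3982 = 16074;  36763 + 16074 = 52837
720 + 72 = 792;  3982 + 792 = 4774;  16074 + 4774 = 20848;  52837 + 20848 = 73685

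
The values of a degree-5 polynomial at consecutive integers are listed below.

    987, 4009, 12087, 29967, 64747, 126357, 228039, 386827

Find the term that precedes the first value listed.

147

3022, 8078, 17880, 34780, 61610, 101682, 158788
5056, 9802, 16900, 26830, 40072, 57106
4746, 7098, 9930, 13242, 17034
2352, 2832, 3312, 3792
480, 480, 480
The fifth differences are constant at 480.
Work back: 2352 − 480 = 1872;  4746 − 1872 = 2874;  5056 − 2874 = 2182;  3022 − 2182 = 840;  987 − 840 = 147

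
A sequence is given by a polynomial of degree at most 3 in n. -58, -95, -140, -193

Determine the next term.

-254

First differences: -37, -45, -53
Second differences: -8, -8
Second differences constant at -8.
-53 − 8 = -61;  -193 − 61 = -254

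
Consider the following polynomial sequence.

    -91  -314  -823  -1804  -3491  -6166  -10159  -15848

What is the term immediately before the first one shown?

-16

First differences: -223  -509  -981  -1687  -2675  -3993  -5689
Second differences: -286  -472  -706  -988  -1318  -1696
Third differences: -186  -234  -282  -330  -378
Fourth differences: -48  -48  -48  -48
The fourth differences are constant at -48.
Work back: -186 + 48 = -138;  -286 + 138 = -148;  -223 + 148 = -75;  -91 + 75 = -16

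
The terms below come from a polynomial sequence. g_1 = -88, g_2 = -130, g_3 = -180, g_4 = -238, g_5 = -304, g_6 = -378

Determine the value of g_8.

D1: -42 , -50 , -58 , -66 , -74
D2: -8 , -8 , -8 , -8
Second differences constant at -8.
-74 − 8 = -82;  -378 − 82 = -460
-82 − 8 = -90;  -460 − 90 = -550

-550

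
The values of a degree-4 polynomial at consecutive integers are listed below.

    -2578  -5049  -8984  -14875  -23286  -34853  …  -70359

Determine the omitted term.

-50284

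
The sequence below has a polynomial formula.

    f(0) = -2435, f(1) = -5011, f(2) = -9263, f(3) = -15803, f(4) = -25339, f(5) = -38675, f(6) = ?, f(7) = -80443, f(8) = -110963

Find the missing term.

-56711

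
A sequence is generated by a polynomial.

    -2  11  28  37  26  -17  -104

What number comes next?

-247

D1: 13  17  9  -11  -43  -87
D2: 4  -8  -20  -32  -44
D3: -12  -12  -12  -12
Constant third difference = -12, so extend:
-44 − 12 = -56;  -87 − 56 = -143;  -104 − 143 = -247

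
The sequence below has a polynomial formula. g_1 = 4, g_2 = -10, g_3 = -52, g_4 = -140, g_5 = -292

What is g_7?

-860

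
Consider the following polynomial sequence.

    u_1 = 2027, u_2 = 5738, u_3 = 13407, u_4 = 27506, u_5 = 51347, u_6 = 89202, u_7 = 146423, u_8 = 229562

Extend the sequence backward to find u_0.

D1: 3711, 7669, 14099, 23841, 37855, 57221, 83139
D2: 3958, 6430, 9742, 14014, 19366, 25918
D3: 2472, 3312, 4272, 5352, 6552
D4: 840, 960, 1080, 1200
D5: 120, 120, 120
The fifth differences are constant at 120.
Work back: 840 − 120 = 720;  2472 − 720 = 1752;  3958 − 1752 = 2206;  3711 − 2206 = 1505;  2027 − 1505 = 522

522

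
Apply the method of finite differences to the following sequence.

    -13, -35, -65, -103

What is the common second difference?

-8

First differences: -22, -30, -38
Second differences: -8, -8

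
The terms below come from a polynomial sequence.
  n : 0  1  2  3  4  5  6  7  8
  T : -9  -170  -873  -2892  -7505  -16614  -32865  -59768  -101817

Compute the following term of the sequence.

First differences: -161, -703, -2019, -4613, -9109, -16251, -26903, -42049
Second differences: -542, -1316, -2594, -4496, -7142, -10652, -15146
Third differences: -774, -1278, -1902, -2646, -3510, -4494
Fourth differences: -504, -624, -744, -864, -984
Fifth differences: -120, -120, -120, -120
Fifth differences constant at -120.
-984 − 120 = -1104;  -4494 − 1104 = -5598;  -15146 − 5598 = -20744;  -42049 − 20744 = -62793;  -101817 − 62793 = -164610

-164610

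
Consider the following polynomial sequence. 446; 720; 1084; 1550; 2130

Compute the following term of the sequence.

2836

274 , 364 , 466 , 580
90 , 102 , 114
12 , 12
The third differences are constant (12).
114 + 12 = 126;  580 + 126 = 706;  2130 + 706 = 2836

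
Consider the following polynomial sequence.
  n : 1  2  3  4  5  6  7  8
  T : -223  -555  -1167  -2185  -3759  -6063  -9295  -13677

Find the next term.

-332  -612  -1018  -1574  -2304  -3232  -4382
-280  -406  -556  -730  -928  -1150
-126  -150  -174  -198  -222
-24  -24  -24  -24
Fourth differences constant at -24.
-222 − 24 = -246;  -1150 − 246 = -1396;  -4382 − 1396 = -5778;  -13677 − 5778 = -19455

-19455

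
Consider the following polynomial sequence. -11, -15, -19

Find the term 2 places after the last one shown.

-27

-4 , -4
First differences constant at -4.
-19 − 4 = -23
-23 − 4 = -27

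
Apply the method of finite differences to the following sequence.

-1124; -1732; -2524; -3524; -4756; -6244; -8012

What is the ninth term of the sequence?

-12484

-608  -792  -1000  -1232  -1488  -1768
-184  -208  -232  -256  -280
-24  -24  -24  -24
Constant third difference = -24, so extend:
-280 − 24 = -304;  -1768 − 304 = -2072;  -8012 − 2072 = -10084
-304 − 24 = -328;  -2072 − 328 = -2400;  -10084 − 2400 = -12484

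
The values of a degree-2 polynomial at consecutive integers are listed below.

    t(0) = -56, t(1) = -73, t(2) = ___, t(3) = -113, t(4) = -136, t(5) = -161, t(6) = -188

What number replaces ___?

Using the last 4 terms:
First differences: -23  -25  -27
Second differences: -2  -2
Constant second difference = -2.
Extend backward: -23 + 2 = -21;  -113 + 21 = -92

-92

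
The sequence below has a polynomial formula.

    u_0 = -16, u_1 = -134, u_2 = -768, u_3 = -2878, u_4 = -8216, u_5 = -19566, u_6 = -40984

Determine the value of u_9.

-230326

-118, -634, -2110, -5338, -11350, -21418
-516, -1476, -3228, -6012, -10068
-960, -1752, -2784, -4056
-792, -1032, -1272
-240, -240
Constant fifth difference = -240, so extend:
-1272 − 240 = -1512;  -4056 − 1512 = -5568;  -10068 − 5568 = -15636;  -21418 − 15636 = -37054;  -40984 − 37054 = -78038
-1512 − 240 = -1752;  -5568 − 1752 = -7320;  -15636 − 7320 = -22956;  -37054 − 22956 = -60010;  -78038 − 60010 = -138048
-1752 − 240 = -1992;  -7320 − 1992 = -9312;  -22956 − 9312 = -32268;  -60010 − 32268 = -92278;  -138048 − 92278 = -230326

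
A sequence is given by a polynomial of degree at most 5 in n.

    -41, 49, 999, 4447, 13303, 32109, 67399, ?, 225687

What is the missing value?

128059

Using the first 7 terms:
Δ: 90  950  3448  8856  18806  35290
Δ²: 860  2498  5408  9950  16484
Δ³: 1638  2910  4542  6534
Δ⁴: 1272  1632  1992
Δ⁵: 360  360
Constant fifth difference = 360.
Extend forward: 1992 + 360 = 2352;  6534 + 2352 = 8886;  16484 + 8886 = 25370;  35290 + 25370 = 60660;  67399 + 60660 = 128059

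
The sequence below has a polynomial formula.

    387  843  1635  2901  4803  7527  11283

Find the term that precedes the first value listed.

153

456, 792, 1266, 1902, 2724, 3756
336, 474, 636, 822, 1032
138, 162, 186, 210
24, 24, 24
The fourth differences are constant at 24.
Work back: 138 − 24 = 114;  336 − 114 = 222;  456 − 222 = 234;  387 − 234 = 153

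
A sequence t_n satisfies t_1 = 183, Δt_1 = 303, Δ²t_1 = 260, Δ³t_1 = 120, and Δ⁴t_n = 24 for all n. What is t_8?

Build the table forward from the leading diagonal:
Δ⁴: 24, 24, 24, 24, 24, 24, 24, 24
Δ³: 120, 144, 168, 192, 216, 240, 264, 288
Δ²: 260, 380, 524, 692, 884, 1100, 1340, 1604
Δ: 303, 563, 943, 1467, 2159, 3043, 4143, 5483
t: 183, 486, 1049, 1992, 3459, 5618, 8661, 12804

12804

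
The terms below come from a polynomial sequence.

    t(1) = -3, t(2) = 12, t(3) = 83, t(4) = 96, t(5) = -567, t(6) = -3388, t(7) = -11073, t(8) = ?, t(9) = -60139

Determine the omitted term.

Using the first 7 terms:
First differences: 15, 71, 13, -663, -2821, -7685
Second differences: 56, -58, -676, -2158, -4864
Third differences: -114, -618, -1482, -2706
Fourth differences: -504, -864, -1224
Fifth differences: -360, -360
Constant fifth difference = -360.
Extend forward: -1224 − 360 = -1584;  -2706 − 1584 = -4290;  -4864 − 4290 = -9154;  -7685 − 9154 = -16839;  -11073 − 16839 = -27912

-27912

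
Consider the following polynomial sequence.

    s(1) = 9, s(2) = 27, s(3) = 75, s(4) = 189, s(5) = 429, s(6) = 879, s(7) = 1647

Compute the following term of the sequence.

First differences: 18, 48, 114, 240, 450, 768
Second differences: 30, 66, 126, 210, 318
Third differences: 36, 60, 84, 108
Fourth differences: 24, 24, 24
Fourth differences constant at 24.
108 + 24 = 132;  318 + 132 = 450;  768 + 450 = 1218;  1647 + 1218 = 2865

2865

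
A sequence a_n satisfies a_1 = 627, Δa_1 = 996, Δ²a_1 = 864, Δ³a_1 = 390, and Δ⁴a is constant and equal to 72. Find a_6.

18507

Build the table forward from the leading diagonal:
Δ⁴: 72  72  72  72  72  72
Δ³: 390  462  534  606  678  750
Δ²: 864  1254  1716  2250  2856  3534
Δ: 996  1860  3114  4830  7080  9936
a: 627  1623  3483  6597  11427  18507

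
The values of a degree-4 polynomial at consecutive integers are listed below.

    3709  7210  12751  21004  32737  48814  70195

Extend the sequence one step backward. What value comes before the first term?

1672

3501, 5541, 8253, 11733, 16077, 21381
2040, 2712, 3480, 4344, 5304
672, 768, 864, 960
96, 96, 96
The fourth differences are constant at 96.
Work back: 672 − 96 = 576;  2040 − 576 = 1464;  3501 − 1464 = 2037;  3709 − 2037 = 1672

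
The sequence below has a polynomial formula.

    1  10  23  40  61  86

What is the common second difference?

4

First differences: 9, 13, 17, 21, 25
Second differences: 4, 4, 4, 4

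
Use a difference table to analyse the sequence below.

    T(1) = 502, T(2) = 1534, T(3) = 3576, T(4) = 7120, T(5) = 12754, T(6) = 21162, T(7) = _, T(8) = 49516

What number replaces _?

Using the first 6 terms:
Δ: 1032, 2042, 3544, 5634, 8408
Δ²: 1010, 1502, 2090, 2774
Δ³: 492, 588, 684
Δ⁴: 96, 96
Constant fourth difference = 96.
Extend forward: 684 + 96 = 780;  2774 + 780 = 3554;  8408 + 3554 = 11962;  21162 + 11962 = 33124

33124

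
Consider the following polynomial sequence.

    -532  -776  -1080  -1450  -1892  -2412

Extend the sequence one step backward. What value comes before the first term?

-342

D1: -244  -304  -370  -442  -520
D2: -60  -66  -72  -78
D3: -6  -6  -6
The third differences are constant at -6.
Work back: -60 + 6 = -54;  -244 + 54 = -190;  -532 + 190 = -342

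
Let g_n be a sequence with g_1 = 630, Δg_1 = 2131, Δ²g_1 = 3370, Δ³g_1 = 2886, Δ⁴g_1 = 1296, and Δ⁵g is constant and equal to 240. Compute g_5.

Build the table forward from the leading diagonal:
Fifth differences: 240, 240, 240, 240, 240
Fourth differences: 1296, 1536, 1776, 2016, 2256
Third differences: 2886, 4182, 5718, 7494, 9510
Second differences: 3370, 6256, 10438, 16156, 23650
First differences: 2131, 5501, 11757, 22195, 38351
g: 630, 2761, 8262, 20019, 42214

42214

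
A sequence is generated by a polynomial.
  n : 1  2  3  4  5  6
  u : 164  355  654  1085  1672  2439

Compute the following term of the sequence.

3410

D1: 191 , 299 , 431 , 587 , 767
D2: 108 , 132 , 156 , 180
D3: 24 , 24 , 24
The third differences are constant (24).
180 + 24 = 204;  767 + 204 = 971;  2439 + 971 = 3410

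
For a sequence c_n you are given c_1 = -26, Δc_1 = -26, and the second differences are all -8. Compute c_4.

Build the table forward from the leading diagonal:
Second differences: -8  -8  -8  -8
First differences: -26  -34  -42  -50
c: -26  -52  -86  -128

-128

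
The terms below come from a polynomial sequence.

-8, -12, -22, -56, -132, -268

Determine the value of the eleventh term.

-2478

First differences: -4  -10  -34  -76  -136
Second differences: -6  -24  -42  -60
Third differences: -18  -18  -18
Third differences constant at -18.
-60 − 18 = -78;  -136 − 78 = -214;  -268 − 214 = -482
-78 − 18 = -96;  -214 − 96 = -310;  -482 − 310 = -792
-96 − 18 = -114;  -310 − 114 = -424;  -792 − 424 = -1216
-114 − 18 = -132;  -424 − 132 = -556;  -1216 − 556 = -1772
-132 − 18 = -150;  -556 − 150 = -706;  -1772 − 706 = -2478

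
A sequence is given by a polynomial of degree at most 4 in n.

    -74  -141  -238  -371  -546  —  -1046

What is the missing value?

-769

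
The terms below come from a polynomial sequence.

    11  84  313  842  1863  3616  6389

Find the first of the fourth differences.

48

D1: 73, 229, 529, 1021, 1753, 2773
D2: 156, 300, 492, 732, 1020
D3: 144, 192, 240, 288
D4: 48, 48, 48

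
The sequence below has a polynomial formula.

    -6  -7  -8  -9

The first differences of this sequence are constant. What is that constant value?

D1: -1, -1, -1

-1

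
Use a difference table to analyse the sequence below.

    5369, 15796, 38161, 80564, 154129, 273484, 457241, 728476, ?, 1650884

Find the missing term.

Using the first 8 terms:
10427  22365  42403  73565  119355  183757  271235
11938  20038  31162  45790  64402  87478
8100  11124  14628  18612  23076
3024  3504  3984  4464
480  480  480
Constant fifth difference = 480.
Extend forward: 4464 + 480 = 4944;  23076 + 4944 = 28020;  87478 + 28020 = 115498;  271235 + 115498 = 386733;  728476 + 386733 = 1115209

1115209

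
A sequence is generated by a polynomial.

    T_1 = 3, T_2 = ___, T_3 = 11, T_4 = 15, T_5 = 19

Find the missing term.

7

Using the last 3 terms:
First differences: 4, 4
Constant first difference = 4.
Extend backward: 11 − 4 = 7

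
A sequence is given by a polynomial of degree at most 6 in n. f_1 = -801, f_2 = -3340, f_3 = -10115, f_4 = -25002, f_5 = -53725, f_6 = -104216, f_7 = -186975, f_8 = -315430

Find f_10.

-2539, -6775, -14887, -28723, -50491, -82759, -128455
-4236, -8112, -13836, -21768, -32268, -45696
-3876, -5724, -7932, -10500, -13428
-1848, -2208, -2568, -2928
-360, -360, -360
Constant fifth difference = -360, so extend:
-2928 − 360 = -3288;  -13428 − 3288 = -16716;  -45696 − 16716 = -62412;  -128455 − 62412 = -190867;  -315430 − 190867 = -506297
-3288 − 360 = -3648;  -16716 − 3648 = -20364;  -62412 − 20364 = -82776;  -190867 − 82776 = -273643;  -506297 − 273643 = -779940

-779940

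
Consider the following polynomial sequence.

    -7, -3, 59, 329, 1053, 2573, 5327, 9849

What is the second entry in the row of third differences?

First differences: 4, 62, 270, 724, 1520, 2754, 4522
Second differences: 58, 208, 454, 796, 1234, 1768
Third differences: 150, 246, 342, 438, 534
Fourth differences: 96, 96, 96, 96

246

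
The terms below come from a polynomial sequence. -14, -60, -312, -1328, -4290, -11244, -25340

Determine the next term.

First differences: -46, -252, -1016, -2962, -6954, -14096
Second differences: -206, -764, -1946, -3992, -7142
Third differences: -558, -1182, -2046, -3150
Fourth differences: -624, -864, -1104
Fifth differences: -240, -240
Fifth differences constant at -240.
-1104 − 240 = -1344;  -3150 − 1344 = -4494;  -7142 − 4494 = -11636;  -14096 − 11636 = -25732;  -25340 − 25732 = -51072

-51072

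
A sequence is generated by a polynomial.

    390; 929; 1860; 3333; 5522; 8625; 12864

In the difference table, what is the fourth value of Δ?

D1: 539, 931, 1473, 2189, 3103, 4239
D2: 392, 542, 716, 914, 1136
D3: 150, 174, 198, 222
D4: 24, 24, 24

2189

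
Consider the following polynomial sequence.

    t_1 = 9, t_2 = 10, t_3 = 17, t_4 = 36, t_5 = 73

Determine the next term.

First differences: 1, 7, 19, 37
Second differences: 6, 12, 18
Third differences: 6, 6
Third differences constant at 6.
18 + 6 = 24;  37 + 24 = 61;  73 + 61 = 134

134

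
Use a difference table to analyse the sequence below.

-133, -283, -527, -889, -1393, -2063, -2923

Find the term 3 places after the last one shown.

-150, -244, -362, -504, -670, -860
-94, -118, -142, -166, -190
-24, -24, -24, -24
Third differences constant at -24.
-190 − 24 = -214;  -860 − 214 = -1074;  -2923 − 1074 = -3997
-214 − 24 = -238;  -1074 − 238 = -1312;  -3997 − 1312 = -5309
-238 − 24 = -262;  -1312 − 262 = -1574;  -5309 − 1574 = -6883

-6883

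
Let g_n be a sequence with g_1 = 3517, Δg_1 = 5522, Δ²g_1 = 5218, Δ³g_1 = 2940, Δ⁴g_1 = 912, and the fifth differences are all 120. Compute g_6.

117387

Build the table forward from the leading diagonal:
Fifth differences: 120  120  120  120  120  120
Fourth differences: 912  1032  1152  1272  1392  1512
Third differences: 2940  3852  4884  6036  7308  8700
Second differences: 5218  8158  12010  16894  22930  30238
First differences: 5522  10740  18898  30908  47802  70732
g: 3517  9039  19779  38677  69585  117387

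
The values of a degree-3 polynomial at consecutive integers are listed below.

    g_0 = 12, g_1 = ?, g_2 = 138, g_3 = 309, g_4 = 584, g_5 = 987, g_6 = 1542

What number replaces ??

47

Using the last 5 terms:
171  275  403  555
104  128  152
24  24
Constant third difference = 24.
Extend backward: 104 − 24 = 80;  171 − 80 = 91;  138 − 91 = 47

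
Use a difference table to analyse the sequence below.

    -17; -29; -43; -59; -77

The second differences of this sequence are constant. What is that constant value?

First differences: -12, -14, -16, -18
Second differences: -2, -2, -2

-2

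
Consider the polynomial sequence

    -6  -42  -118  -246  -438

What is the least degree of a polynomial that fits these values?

-36, -76, -128, -192
-40, -52, -64
-12, -12
The third differences are constant, so the polynomial has degree 3.

3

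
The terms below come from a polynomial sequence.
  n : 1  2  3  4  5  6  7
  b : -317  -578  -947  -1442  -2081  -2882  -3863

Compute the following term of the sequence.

-5042

-261 , -369 , -495 , -639 , -801 , -981
-108 , -126 , -144 , -162 , -180
-18 , -18 , -18 , -18
The third differences are constant (-18).
-180 − 18 = -198;  -981 − 198 = -1179;  -3863 − 1179 = -5042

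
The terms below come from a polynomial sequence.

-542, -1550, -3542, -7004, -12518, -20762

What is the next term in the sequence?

First differences: -1008, -1992, -3462, -5514, -8244
Second differences: -984, -1470, -2052, -2730
Third differences: -486, -582, -678
Fourth differences: -96, -96
Constant fourth difference = -96, so extend:
-678 − 96 = -774;  -2730 − 774 = -3504;  -8244 − 3504 = -11748;  -20762 − 11748 = -32510

-32510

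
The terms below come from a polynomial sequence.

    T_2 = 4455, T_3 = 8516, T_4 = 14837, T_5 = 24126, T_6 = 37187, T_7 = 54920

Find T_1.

First differences: 4061  6321  9289  13061  17733
Second differences: 2260  2968  3772  4672
Third differences: 708  804  900
Fourth differences: 96  96
The fourth differences are constant at 96.
Work back: 708 − 96 = 612;  2260 − 612 = 1648;  4061 − 1648 = 2413;  4455 − 2413 = 2042

2042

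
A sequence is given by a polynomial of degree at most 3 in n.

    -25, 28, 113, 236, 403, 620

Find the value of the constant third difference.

First differences: 53, 85, 123, 167, 217
Second differences: 32, 38, 44, 50
Third differences: 6, 6, 6

6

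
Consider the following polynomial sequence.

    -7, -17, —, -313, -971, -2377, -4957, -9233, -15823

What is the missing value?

-73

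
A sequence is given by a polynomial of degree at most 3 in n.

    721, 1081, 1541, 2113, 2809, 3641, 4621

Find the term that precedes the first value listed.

449

D1: 360  460  572  696  832  980
D2: 100  112  124  136  148
D3: 12  12  12  12
The third differences are constant at 12.
Work back: 100 − 12 = 88;  360 − 88 = 272;  721 − 272 = 449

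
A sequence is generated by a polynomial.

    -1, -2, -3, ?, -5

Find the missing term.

-4

Using the first 3 terms:
Δ: -1, -1
Constant first difference = -1.
Extend forward: -3 − 1 = -4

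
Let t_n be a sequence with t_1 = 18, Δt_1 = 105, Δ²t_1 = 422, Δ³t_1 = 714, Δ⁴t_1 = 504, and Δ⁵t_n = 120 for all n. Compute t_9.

Build the table forward from the leading diagonal:
Δ⁵: 120  120  120  120  120  120  120  120  120
Δ⁴: 504  624  744  864  984  1104  1224  1344  1464
Δ³: 714  1218  1842  2586  3450  4434  5538  6762  8106
Δ²: 422  1136  2354  4196  6782  10232  14666  20204  26966
Δ: 105  527  1663  4017  8213  14995  25227  39893  60097
t: 18  123  650  2313  6330  14543  29538  54765  94658

94658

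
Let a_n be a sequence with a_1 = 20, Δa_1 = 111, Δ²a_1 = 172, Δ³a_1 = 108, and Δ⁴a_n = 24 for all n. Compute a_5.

1952

Build the table forward from the leading diagonal:
Δ⁴: 24  24  24  24  24
Δ³: 108  132  156  180  204
Δ²: 172  280  412  568  748
Δ: 111  283  563  975  1543
a: 20  131  414  977  1952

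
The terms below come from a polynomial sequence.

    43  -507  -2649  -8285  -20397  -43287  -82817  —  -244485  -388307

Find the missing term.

-146649

Using the first 7 terms:
-550, -2142, -5636, -12112, -22890, -39530
-1592, -3494, -6476, -10778, -16640
-1902, -2982, -4302, -5862
-1080, -1320, -1560
-240, -240
Constant fifth difference = -240.
Extend forward: -1560 − 240 = -1800;  -5862 − 1800 = -7662;  -16640 − 7662 = -24302;  -39530 − 24302 = -63832;  -82817 − 63832 = -146649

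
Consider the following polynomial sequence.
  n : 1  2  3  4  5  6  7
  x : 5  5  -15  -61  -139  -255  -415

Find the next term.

-625

D1: 0  -20  -46  -78  -116  -160
D2: -20  -26  -32  -38  -44
D3: -6  -6  -6  -6
Third differences constant at -6.
-44 − 6 = -50;  -160 − 50 = -210;  -415 − 210 = -625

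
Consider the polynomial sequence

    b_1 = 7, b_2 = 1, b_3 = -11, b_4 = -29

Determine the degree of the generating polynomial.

2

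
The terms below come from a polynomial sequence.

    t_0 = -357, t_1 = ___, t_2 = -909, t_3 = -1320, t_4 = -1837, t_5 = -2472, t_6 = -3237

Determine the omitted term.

Using the last 5 terms:
First differences: -411  -517  -635  -765
Second differences: -106  -118  -130
Third differences: -12  -12
Constant third difference = -12.
Extend backward: -106 + 12 = -94;  -411 + 94 = -317;  -909 + 317 = -592

-592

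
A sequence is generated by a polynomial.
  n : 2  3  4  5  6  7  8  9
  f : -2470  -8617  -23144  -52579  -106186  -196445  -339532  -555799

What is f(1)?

-431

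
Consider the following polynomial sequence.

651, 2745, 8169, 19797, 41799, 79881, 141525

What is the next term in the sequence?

236229

Δ: 2094, 5424, 11628, 22002, 38082, 61644
Δ²: 3330, 6204, 10374, 16080, 23562
Δ³: 2874, 4170, 5706, 7482
Δ⁴: 1296, 1536, 1776
Δ⁵: 240, 240
Constant fifth difference = 240, so extend:
1776 + 240 = 2016;  7482 + 2016 = 9498;  23562 + 9498 = 33060;  61644 + 33060 = 94704;  141525 + 94704 = 236229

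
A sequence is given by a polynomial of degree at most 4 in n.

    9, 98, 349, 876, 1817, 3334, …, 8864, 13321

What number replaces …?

5613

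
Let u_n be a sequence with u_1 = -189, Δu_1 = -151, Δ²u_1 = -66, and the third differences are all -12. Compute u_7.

-2325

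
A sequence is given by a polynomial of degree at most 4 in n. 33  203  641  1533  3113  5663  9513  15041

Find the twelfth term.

63173

D1: 170, 438, 892, 1580, 2550, 3850, 5528
D2: 268, 454, 688, 970, 1300, 1678
D3: 186, 234, 282, 330, 378
D4: 48, 48, 48, 48
Fourth differences constant at 48.
378 + 48 = 426;  1678 + 426 = 2104;  5528 + 2104 = 7632;  15041 + 7632 = 22673
426 + 48 = 474;  2104 + 474 = 2578;  7632 + 2578 = 10210;  22673 + 10210 = 32883
474 + 48 = 522;  2578 + 522 = 3100;  10210 + 3100 = 13310;  32883 + 13310 = 46193
522 + 48 = 570;  3100 + 570 = 3670;  13310 + 3670 = 16980;  46193 + 16980 = 63173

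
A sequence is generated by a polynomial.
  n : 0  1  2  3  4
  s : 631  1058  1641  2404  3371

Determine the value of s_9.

427  583  763  967
156  180  204
24  24
The third differences are constant (24).
204 + 24 = 228;  967 + 228 = 1195;  3371 + 1195 = 4566
228 + 24 = 252;  1195 + 252 = 1447;  4566 + 1447 = 6013
252 + 24 = 276;  1447 + 276 = 1723;  6013 + 1723 = 7736
276 + 24 = 300;  1723 + 300 = 2023;  7736 + 2023 = 9759
300 + 24 = 324;  2023 + 324 = 2347;  9759 + 2347 = 12106

12106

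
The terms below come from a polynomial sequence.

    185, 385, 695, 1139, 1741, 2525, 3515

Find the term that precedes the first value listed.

200  310  444  602  784  990
110  134  158  182  206
24  24  24  24
The third differences are constant at 24.
Work back: 110 − 24 = 86;  200 − 86 = 114;  185 − 114 = 71

71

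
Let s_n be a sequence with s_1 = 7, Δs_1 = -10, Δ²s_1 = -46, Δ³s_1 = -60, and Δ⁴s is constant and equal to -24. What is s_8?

Build the table forward from the leading diagonal:
Δ⁴: -24  -24  -24  -24  -24  -24  -24  -24
Δ³: -60  -84  -108  -132  -156  -180  -204  -228
Δ²: -46  -106  -190  -298  -430  -586  -766  -970
Δ: -10  -56  -162  -352  -650  -1080  -1666  -2432
s: 7  -3  -59  -221  -573  -1223  -2303  -3969

-3969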